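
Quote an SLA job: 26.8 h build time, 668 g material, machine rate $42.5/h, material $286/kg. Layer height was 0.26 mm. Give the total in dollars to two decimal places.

$1330.05

Machine cost = 42.5 × 26.8, so $1139.00.
Material cost = 286 × 668/1000, so $191.048.
Total = 1139.00 + 191.048 = 1330.048 ≈ $1330.05.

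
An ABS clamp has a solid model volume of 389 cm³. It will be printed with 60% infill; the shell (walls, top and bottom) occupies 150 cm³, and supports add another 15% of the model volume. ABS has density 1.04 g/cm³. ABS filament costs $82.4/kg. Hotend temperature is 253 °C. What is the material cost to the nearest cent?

Volume inside the shell = 389 − 150, so 239 cm³.
Infill volume: 0.60 × 239 → 143.4 cm³.
Support = 0.15 × 389 = 58.35 cm³.
Total extruded = 150 + 143.4 + 58.35 = 351.75 cm³.
Mass = 351.75 × 1.04, so 365.82 g.
Cost = 365.82 g / 1000 × $82.4/kg = $30.14.

$30.14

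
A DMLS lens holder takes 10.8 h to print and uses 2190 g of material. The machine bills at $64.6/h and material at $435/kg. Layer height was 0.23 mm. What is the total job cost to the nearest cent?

Machine cost = 64.6 × 10.8 = $697.68.
Material charge = 435 × 2190/1000 = $952.65.
Total = 697.68 + 952.65 = $1650.33.

$1650.33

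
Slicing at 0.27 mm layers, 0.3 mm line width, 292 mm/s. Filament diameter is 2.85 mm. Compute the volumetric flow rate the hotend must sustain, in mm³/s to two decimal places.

23.65

A = 0.27 × 0.3 = 0.081 mm².
Q = v·A = 292 × 0.081 = 23.65 mm³/s.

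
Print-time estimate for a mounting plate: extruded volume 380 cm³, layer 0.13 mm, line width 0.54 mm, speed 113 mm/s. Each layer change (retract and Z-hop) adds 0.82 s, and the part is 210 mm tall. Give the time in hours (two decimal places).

13.67 hours

Extrusion cross-section = 0.13 × 0.54, so 0.0702 mm².
Total extruded path = 380000/0.0702 = 5413105.4 mm.
Time extruding = 5413105.4 / 113 = 47903.6 s.
Number of layers: 210 / 0.13 → 1616 (rounded up).
Non-print overhead: 1616 × 0.82 → 1325.12 s.
Altogether 47903.6 + 1325.12 = 49228.72 s, i.e. 13.67 hours.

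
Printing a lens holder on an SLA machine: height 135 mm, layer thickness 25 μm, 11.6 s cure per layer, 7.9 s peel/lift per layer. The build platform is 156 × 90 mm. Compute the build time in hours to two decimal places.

29.25 hours

Layers = ⌈135/0.025⌉ = 5400.
Cycle time = 11.6 + 7.9 = 19.5 s.
Total = 5400 × 19.5 = 105300 s = 29.25 hours.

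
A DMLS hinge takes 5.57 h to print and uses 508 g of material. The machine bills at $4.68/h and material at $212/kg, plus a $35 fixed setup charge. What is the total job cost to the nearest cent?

$168.76

Machine cost = 4.68 × 5.57, so $26.0676.
Material cost = 212 × 508/1000 = $107.696.
Adding setup: 26.0676 + 107.696 + 35 → 168.7636 ≈ $168.76.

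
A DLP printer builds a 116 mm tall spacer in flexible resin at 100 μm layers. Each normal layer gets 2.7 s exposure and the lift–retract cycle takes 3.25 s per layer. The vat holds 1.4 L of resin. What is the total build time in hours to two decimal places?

1.92 hours

Layers = ⌈116/0.1⌉ = 1160.
Cycle time = 2.7 + 3.25, so 5.95 s.
Build time: 1160 × 5.95 s = 6902 s, i.e. 1.92 hours.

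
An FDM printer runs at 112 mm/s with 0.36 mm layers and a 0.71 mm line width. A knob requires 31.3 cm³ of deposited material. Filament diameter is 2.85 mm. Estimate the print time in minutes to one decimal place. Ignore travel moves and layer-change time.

Line area = 0.36 × 0.71 = 0.2556 mm².
Toolpath length = 31.3 cm³ / 0.2556 mm² = 31300 / 0.2556 = 122457 mm.
Extrusion time: 122457 / 112 → 1093.4 s.
That's 1093.4 s → 18.2 minutes.

18.2 minutes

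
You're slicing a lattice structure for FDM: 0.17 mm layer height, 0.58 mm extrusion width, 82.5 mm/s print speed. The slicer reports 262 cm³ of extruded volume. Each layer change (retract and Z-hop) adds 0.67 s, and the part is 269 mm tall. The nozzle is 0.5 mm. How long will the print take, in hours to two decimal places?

9.24 hours

Line area: 0.17 × 0.58 → 0.0986 mm².
Path length: 262000 mm³ / 0.0986 mm² → 2657200.8 mm.
Extrusion time: 2657200.8 / 82.5 → 32208.5 s.
Number of layers: 269 / 0.17 → 1583 (rounded up).
Z-hop total: 1583 × 0.67 → 1060.61 s.
Total = 32208.5 + 1060.61 = 33269.11 s = 9.24 hours.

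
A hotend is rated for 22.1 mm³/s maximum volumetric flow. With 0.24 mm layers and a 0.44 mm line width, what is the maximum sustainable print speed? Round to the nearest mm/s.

A = 0.24 × 0.44 = 0.1056 mm².
Max speed = 22.1 / 0.1056 = 209.28 ≈ 209 mm/s.

209 mm/s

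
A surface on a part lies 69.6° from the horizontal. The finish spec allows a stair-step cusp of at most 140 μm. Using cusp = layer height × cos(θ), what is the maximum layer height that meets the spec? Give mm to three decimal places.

0.402 mm

cos(69.6°) = 0.3486; t_max = 0.14/0.3486 = 0.402 mm.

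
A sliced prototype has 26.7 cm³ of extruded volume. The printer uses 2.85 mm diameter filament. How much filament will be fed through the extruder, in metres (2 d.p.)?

Cross-section of 2.85 mm filament: π·(2.85/2)² = 6.3794 mm².
L = 26700 mm³ / 6.3794 mm² = 4185.35 mm, i.e. 4.19 m.

4.19 m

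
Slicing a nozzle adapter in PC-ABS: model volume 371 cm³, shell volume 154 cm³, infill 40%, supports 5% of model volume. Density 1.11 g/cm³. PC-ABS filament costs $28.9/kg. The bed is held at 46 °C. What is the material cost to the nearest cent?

$8.32

Interior volume = 371 − 154 = 217 cm³.
Infill volume: 0.40 × 217 → 86.8 cm³.
Support: 0.05 × 371 → 18.55 cm³.
Total printed volume = 154 + 86.8 + 18.55 = 259.35 cm³.
Mass = 259.35 × 1.11 = 287.8785 g.
At $28.9/kg: 287.8785/1000 × 28.9 = $8.32.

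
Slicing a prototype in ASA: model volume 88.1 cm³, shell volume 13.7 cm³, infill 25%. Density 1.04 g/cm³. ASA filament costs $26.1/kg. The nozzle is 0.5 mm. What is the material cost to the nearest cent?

$0.88

Interior volume = 88.1 − 13.7, so 74.4 cm³.
Infill deposited = 0.25 × 74.4, so 18.6 cm³.
Deposited volume = 13.7 + 18.6 = 32.3 cm³.
Mass: 32.3 × 1.04 → 33.592 g.
At $26.1/kg: 33.592/1000 × 26.1 = $0.88.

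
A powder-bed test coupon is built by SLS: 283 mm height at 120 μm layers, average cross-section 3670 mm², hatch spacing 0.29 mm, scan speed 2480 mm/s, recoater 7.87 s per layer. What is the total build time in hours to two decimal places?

Layer count = ceil(283 / 0.12) = 2359.
Per-layer scan distance: 3670 / 0.29 → 12655.2 mm.
Laser time per layer: 12655.2 / 2480 → 5.1029 s.
Per-layer time: 5.1029 + 7.87 → 12.9729 s.
Total: 2359 × 12.9729 s = 30603.0711 s → 8.50 hours.

8.50 hours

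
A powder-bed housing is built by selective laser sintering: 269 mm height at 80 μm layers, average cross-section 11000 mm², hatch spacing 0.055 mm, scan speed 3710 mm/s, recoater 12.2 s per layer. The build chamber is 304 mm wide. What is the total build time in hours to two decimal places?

Number of layers: 269 / 0.08 → 3363 (rounded up).
Per-layer scan distance = 11000 / 0.055 = 200000 mm.
Per-layer scan time = 200000 / 3710 = 53.9084 s.
Layer cycle: 53.9084 + 12.2 → 66.1084 s.
Total: 3363 × 66.1084 s = 222322.5492 s → 61.76 hours.

61.76 hours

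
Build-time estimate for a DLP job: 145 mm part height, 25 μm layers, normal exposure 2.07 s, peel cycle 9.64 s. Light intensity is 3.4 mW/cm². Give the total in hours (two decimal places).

Number of layers: 145 / 0.025 → 5800 (rounded up).
Each layer takes = 2.07 + 9.64 = 11.71 s.
Build time: 5800 × 11.71 s = 67918 s, i.e. 18.87 hours.

18.87 hours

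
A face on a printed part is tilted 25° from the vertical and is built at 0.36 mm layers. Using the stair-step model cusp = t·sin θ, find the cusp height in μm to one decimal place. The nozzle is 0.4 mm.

Cusp = layer height × sin(25°) = 0.36 × 0.4226 = 0.152136 mm = 152.1 μm.

152.1 μm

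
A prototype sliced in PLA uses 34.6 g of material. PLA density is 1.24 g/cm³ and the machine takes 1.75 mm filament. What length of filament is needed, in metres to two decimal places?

Volume = 34.6 g / 1.24 g·cm⁻³ = 27.9032 cm³ = 27903.2 mm³.
Filament cross-section = π × (1.75/2)² = 2.4053 mm².
L = V/A = 27903.2/2.4053 = 11600.72 mm → 11.60 m.

11.60 m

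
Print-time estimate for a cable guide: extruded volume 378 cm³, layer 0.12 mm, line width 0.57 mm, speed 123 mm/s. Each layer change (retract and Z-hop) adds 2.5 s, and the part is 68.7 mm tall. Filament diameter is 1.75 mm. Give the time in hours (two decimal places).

Line area = 0.12 × 0.57 = 0.0684 mm².
Total extruded path = 378000/0.0684 = 5526315.8 mm.
Extrusion time = 5526315.8 / 123, so 44929.4 s.
Layer count = ceil(68.7 / 0.12) = 573.
Layer-change overhead = 573 × 2.5 = 1432.5 s.
Altogether 44929.4 + 1432.5 = 46361.9 s, i.e. 12.88 hours.

12.88 hours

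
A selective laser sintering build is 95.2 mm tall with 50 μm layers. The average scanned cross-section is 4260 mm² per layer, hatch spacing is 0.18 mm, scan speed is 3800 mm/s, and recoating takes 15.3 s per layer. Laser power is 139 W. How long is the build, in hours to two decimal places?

11.39 hours

Number of layers: 95.2 / 0.05 → 1904 (rounded up).
Scan path per layer: 4260 / 0.18 → 23666.7 mm.
Scan time per layer = 23666.7 / 3800, so 6.2281 s.
Per-layer time = 6.2281 + 15.3 = 21.5281 s.
Build time = 1904 × 21.5281 = 40989.5024 s = 11.39 hours.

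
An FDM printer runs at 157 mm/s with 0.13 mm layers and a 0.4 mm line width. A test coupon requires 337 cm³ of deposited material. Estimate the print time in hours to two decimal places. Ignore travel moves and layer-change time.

Line area: 0.13 × 0.4 → 0.052 mm².
Path length: 337000 mm³ / 0.052 mm² → 6480769.2 mm.
Print-move time = 6480769.2 / 157 = 41278.8 s.
In the requested units: 41278.8 s = 11.47 hours.

11.47 hours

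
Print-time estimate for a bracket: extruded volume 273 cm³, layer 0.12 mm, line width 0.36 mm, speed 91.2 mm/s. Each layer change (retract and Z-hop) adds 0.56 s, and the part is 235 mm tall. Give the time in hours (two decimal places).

Extrusion cross-section = 0.12 × 0.36, so 0.0432 mm².
Path length: 273000 mm³ / 0.0432 mm² → 6319444.4 mm.
Time extruding: 6319444.4 / 91.2 → 69292.2 s.
Layers = ⌈235/0.12⌉ = 1959.
Non-print overhead: 1959 × 0.56 → 1097.04 s.
Total = 69292.2 + 1097.04 = 70389.24 s = 19.55 hours.

19.55 hours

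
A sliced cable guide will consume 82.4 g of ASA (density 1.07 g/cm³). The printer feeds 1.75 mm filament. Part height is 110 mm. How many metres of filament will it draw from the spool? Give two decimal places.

Extruded volume: 82.4/1.07 = 77.0093 cm³ (77009.3 mm³).
Cross-section of 1.75 mm filament: π·(1.75/2)² = 2.4053 mm².
Length = 77009.3 / 2.4053 = 32016.51 mm = 32.02 m.

32.02 m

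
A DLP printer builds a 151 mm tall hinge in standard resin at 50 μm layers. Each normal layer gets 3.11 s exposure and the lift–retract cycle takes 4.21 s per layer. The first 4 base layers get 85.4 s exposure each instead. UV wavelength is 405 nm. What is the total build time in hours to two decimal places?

6.23 hours

Layers = ⌈151/0.05⌉ = 3020.
Base layers = 4 × (85.4 + 4.21) = 358.44 s.
Remaining layers = 3016 × (3.11 + 4.21) = 22077.12 s.
Total = 358.44 + 22077.12 = 22435.56 s = 6.23 hours.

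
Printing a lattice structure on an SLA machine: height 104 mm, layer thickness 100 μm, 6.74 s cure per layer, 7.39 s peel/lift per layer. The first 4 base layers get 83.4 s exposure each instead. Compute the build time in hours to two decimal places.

4.17 hours

Layer count = ceil(104 / 0.1) = 1040.
Base layers = 4 × (83.4 + 7.39) = 363.16 s.
Regular layers = 1036 × (6.74 + 7.39), so 14638.68 s.
Total = 363.16 + 14638.68 = 15001.84 s = 4.17 hours.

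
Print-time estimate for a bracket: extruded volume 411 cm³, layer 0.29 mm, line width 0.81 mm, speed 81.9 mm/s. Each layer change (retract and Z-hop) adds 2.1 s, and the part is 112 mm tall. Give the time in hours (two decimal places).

6.16 hours

Line area = 0.29 × 0.81, so 0.2349 mm².
Toolpath length = 411 cm³ / 0.2349 mm² = 411000 / 0.2349 = 1749680.7 mm.
Print-move time: 1749680.7 / 81.9 → 21363.6 s.
Layer count = ceil(112 / 0.29) = 387.
Z-hop total: 387 × 2.1 → 812.7 s.
Total = 21363.6 + 812.7 = 22176.3 s = 6.16 hours.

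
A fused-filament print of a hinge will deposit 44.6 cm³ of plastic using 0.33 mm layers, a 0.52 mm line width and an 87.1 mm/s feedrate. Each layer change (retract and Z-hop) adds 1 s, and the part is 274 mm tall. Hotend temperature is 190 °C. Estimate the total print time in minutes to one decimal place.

63.6 minutes

Bead cross-section = 0.33 × 0.52, so 0.1716 mm².
Total extruded path = 44600/0.1716 = 259906.8 mm.
Print-move time = 259906.8 / 87.1 = 2984 s.
Layers = ⌈274/0.33⌉ = 831.
Layer-change overhead: 831 × 1 → 831 s.
Total = 2984 + 831 = 3815 s = 63.6 minutes.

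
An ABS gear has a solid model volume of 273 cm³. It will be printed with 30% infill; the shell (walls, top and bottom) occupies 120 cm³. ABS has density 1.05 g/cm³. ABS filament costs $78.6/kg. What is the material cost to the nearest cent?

$13.69

Interior volume = 273 − 120, so 153 cm³.
Infill volume = 0.30 × 153, so 45.9 cm³.
Total printed volume: 120 + 45.9 → 165.9 cm³.
Mass: 165.9 × 1.05 → 174.195 g.
At $78.6/kg: 174.195/1000 × 78.6 = $13.69.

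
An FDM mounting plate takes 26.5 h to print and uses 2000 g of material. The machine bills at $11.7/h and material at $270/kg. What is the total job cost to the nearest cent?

Time charge = 11.7 × 26.5, so $310.05.
Material charge = 270 × 2000/1000 = $540.00.
Total = 310.05 + 540.00 = $850.05.

$850.05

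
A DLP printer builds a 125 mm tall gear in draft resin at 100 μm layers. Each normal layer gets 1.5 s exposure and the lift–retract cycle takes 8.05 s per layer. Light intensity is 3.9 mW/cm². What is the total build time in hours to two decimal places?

Number of layers: 125 / 0.1 → 1250 (rounded up).
Per-layer time = 1.5 + 8.05 = 9.55 s.
Build time: 1250 × 9.55 s = 11937.5 s, i.e. 3.32 hours.

3.32 hours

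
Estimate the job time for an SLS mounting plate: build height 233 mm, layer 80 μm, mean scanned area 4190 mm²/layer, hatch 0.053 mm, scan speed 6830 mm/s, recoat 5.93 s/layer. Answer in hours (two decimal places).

14.16 hours

Layer count = ceil(233 / 0.08) = 2913.
Scan path per layer = 4190 / 0.053, so 79056.6 mm.
Laser time per layer = 79056.6 / 6830 = 11.5749 s.
Per-layer time: 11.5749 + 5.93 → 17.5049 s.
2913 layers × 17.5049 s/layer = 50991.7737 s, i.e. 14.16 hours.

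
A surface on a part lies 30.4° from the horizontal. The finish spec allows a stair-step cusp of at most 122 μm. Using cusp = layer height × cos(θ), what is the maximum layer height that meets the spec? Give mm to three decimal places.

0.141 mm

cos(30.4°) = 0.8625; t_max = 0.122/0.8625 = 0.141 mm.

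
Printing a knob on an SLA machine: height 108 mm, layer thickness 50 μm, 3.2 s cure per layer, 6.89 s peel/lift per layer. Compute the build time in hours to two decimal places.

6.05 hours

Layer count = ceil(108 / 0.05) = 2160.
Per-layer time = 3.2 + 6.89 = 10.09 s.
Total = 2160 × 10.09 = 21794.4 s = 6.05 hours.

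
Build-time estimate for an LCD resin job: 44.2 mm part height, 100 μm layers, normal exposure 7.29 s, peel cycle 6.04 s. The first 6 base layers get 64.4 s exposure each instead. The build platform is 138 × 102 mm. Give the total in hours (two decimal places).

1.73 hours

Layer count = ceil(44.2 / 0.1) = 442.
Bottom layers = 6 × (64.4 + 6.04), so 422.64 s.
Remaining layers = 436 × (7.29 + 6.04) = 5811.88 s.
Total = 422.64 + 5811.88 = 6234.52 s = 1.73 hours.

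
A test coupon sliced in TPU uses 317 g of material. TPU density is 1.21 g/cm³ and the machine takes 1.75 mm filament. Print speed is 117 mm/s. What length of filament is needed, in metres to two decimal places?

108.92 m

Extruded volume: 317/1.21 = 261.9835 cm³ (261983.5 mm³).
A = π r² = π × 0.875² = 2.4053 mm².
L = V/A = 261983.5/2.4053 = 108919.26 mm → 108.92 m.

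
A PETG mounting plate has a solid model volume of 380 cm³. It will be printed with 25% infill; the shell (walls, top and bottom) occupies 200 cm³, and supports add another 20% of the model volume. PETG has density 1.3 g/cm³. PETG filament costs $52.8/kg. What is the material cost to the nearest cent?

Volume inside the shell: 380 − 200 → 180 cm³.
Deposited infill: 0.25 × 180 → 45 cm³.
Support = 0.20 × 380 = 76 cm³.
Total printed volume = 200 + 45 + 76 = 321 cm³.
Mass = 321 × 1.3, so 417.3 g.
At $52.8/kg: 417.3/1000 × 52.8 = $22.03.

$22.03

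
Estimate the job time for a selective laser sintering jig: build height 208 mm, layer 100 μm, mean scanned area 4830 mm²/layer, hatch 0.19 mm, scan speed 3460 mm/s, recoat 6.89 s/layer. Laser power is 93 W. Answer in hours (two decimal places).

Layers = ⌈208/0.1⌉ = 2080.
Per-layer scan distance = 4830 / 0.19, so 25421.1 mm.
Per-layer scan time: 25421.1 / 3460 → 7.3471 s.
Time per layer = 7.3471 + 6.89 = 14.2371 s.
Total: 2080 × 14.2371 s = 29613.168 s → 8.23 hours.

8.23 hours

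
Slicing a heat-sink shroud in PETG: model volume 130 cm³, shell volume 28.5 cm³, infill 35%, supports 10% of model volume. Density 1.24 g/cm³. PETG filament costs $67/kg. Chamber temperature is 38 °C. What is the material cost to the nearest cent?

Volume inside the shell = 130 − 28.5 = 101.5 cm³.
Infill volume = 0.35 × 101.5 = 35.525 cm³.
Support: 0.10 × 130 → 13 cm³.
Deposited volume: 28.5 + 35.525 + 13 → 77.025 cm³.
Mass = 77.025 × 1.24, so 95.511 g.
Cost = 95.511 g / 1000 × $67/kg = $6.40.

$6.40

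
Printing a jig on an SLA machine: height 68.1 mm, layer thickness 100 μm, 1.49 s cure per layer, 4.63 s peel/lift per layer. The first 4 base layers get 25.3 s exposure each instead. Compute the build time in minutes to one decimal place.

Layer count = ceil(68.1 / 0.1) = 681.
Bottom layers: 4 × (25.3 + 4.63) → 119.72 s.
Regular layers: 677 × (1.49 + 4.63) → 4143.24 s.
Sum: 119.72 + 4143.24 = 4262.96 s → 71.0 minutes.

71.0 minutes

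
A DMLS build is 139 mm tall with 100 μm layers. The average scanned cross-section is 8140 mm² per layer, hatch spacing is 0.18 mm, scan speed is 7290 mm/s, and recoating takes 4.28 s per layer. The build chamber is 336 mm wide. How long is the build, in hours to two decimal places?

4.05 hours

Layers = ⌈139/0.1⌉ = 1390.
Per-layer scan distance = 8140 / 0.18, so 45222.2 mm.
Scan time per layer: 45222.2 / 7290 → 6.2033 s.
Time per layer = 6.2033 + 4.28 = 10.4833 s.
1390 layers × 10.4833 s/layer = 14571.787 s, i.e. 4.05 hours.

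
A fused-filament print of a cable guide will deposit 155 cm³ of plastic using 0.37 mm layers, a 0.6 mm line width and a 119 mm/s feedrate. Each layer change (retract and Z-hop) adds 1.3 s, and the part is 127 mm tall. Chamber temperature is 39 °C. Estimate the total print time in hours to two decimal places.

1.75 hours

Line area = 0.37 × 0.6 = 0.222 mm².
Toolpath length = 155 cm³ / 0.222 mm² = 155000 / 0.222 = 698198.2 mm.
Time extruding = 698198.2 / 119, so 5867.2 s.
Number of layers: 127 / 0.37 → 344 (rounded up).
Layer-change overhead = 344 × 1.3 = 447.2 s.
Total = 5867.2 + 447.2 = 6314.4 s = 1.75 hours.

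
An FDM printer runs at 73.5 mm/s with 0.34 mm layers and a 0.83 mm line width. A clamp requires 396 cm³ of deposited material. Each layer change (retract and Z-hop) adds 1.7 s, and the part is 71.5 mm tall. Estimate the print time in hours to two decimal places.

Bead cross-section = 0.34 × 0.83 = 0.2822 mm².
Path length: 396000 mm³ / 0.2822 mm² → 1403260.1 mm.
Extrusion time = 1403260.1 / 73.5 = 19092 s.
Layers = ⌈71.5/0.34⌉ = 211.
Layer-change overhead = 211 × 1.7, so 358.7 s.
Altogether 19092 + 358.7 = 19450.7 s, i.e. 5.40 hours.

5.40 hours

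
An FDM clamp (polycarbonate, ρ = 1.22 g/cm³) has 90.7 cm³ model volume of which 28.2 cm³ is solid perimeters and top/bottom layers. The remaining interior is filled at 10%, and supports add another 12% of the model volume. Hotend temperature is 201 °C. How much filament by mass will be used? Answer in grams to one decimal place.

Volume inside the shell: 90.7 − 28.2 → 62.5 cm³.
Infill deposited: 0.10 × 62.5 → 6.25 cm³.
Support: 0.12 × 90.7 → 10.884 cm³.
Deposited volume = 28.2 + 6.25 + 10.884, so 45.334 cm³.
Mass = 45.334 × 1.22, so 55.30748 g.

55.3 g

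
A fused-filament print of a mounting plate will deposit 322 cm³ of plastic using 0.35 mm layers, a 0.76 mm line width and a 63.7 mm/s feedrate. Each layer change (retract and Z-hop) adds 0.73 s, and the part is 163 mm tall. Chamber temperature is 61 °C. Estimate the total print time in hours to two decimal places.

Extrusion cross-section: 0.35 × 0.76 → 0.266 mm².
Total extruded path = 322000/0.266 = 1210526.3 mm.
Time extruding = 1210526.3 / 63.7 = 19003.6 s.
Number of layers: 163 / 0.35 → 466 (rounded up).
Non-print overhead: 466 × 0.73 → 340.18 s.
Total = 19003.6 + 340.18 = 19343.78 s = 5.37 hours.

5.37 hours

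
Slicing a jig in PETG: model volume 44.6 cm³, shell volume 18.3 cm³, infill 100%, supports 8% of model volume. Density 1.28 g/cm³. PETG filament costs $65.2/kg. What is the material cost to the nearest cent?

$4.02

Infill region = 44.6 − 18.3, so 26.3 cm³.
Deposited infill = 1.00 × 26.3 = 26.3 cm³.
Support: 0.08 × 44.6 → 3.568 cm³.
Deposited volume: 18.3 + 26.3 + 3.568 → 48.168 cm³.
Mass = 48.168 × 1.28 = 61.65504 g.
At $65.2/kg: 61.65504/1000 × 65.2 = $4.02.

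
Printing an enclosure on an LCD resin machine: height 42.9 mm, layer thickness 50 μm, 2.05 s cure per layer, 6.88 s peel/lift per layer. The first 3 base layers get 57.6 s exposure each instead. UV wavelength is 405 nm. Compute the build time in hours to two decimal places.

Layer count = ceil(42.9 / 0.05) = 858.
Bottom layers: 3 × (57.6 + 6.88) → 193.44 s.
Remaining layers = 855 × (2.05 + 6.88), so 7635.15 s.
Total = 193.44 + 7635.15 = 7828.59 s = 2.17 hours.

2.17 hours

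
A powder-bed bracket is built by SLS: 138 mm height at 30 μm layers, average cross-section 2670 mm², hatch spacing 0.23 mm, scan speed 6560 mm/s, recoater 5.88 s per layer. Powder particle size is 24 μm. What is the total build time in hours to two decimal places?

Layer count = ceil(138 / 0.03) = 4600.
Scan path per layer: 2670 / 0.23 → 11608.7 mm.
Laser time per layer: 11608.7 / 6560 → 1.7696 s.
Layer cycle = 1.7696 + 5.88 = 7.6496 s.
4600 layers × 7.6496 s/layer = 35188.16 s, i.e. 9.77 hours.

9.77 hours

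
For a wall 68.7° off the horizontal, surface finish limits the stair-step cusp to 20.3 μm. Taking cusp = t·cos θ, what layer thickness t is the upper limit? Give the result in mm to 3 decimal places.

0.056 mm

cos(68.7°) = 0.3633; t_max = 0.0203/0.3633 = 0.056 mm.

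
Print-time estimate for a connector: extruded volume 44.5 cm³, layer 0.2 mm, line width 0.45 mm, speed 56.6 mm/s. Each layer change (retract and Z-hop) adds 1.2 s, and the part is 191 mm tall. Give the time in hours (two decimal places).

Line area: 0.2 × 0.45 → 0.09 mm².
Toolpath length = 44.5 cm³ / 0.09 mm² = 44500 / 0.09 = 494444.4 mm.
Extrusion time = 494444.4 / 56.6 = 8735.8 s.
Layer count = ceil(191 / 0.2) = 955.
Z-hop total = 955 × 1.2, so 1146 s.
Altogether 8735.8 + 1146 = 9881.8 s, i.e. 2.74 hours.

2.74 hours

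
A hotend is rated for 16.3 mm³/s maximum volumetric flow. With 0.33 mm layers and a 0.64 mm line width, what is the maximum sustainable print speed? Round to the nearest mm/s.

77 mm/s

A = 0.33 × 0.64 = 0.2112 mm².
v_max = Q/A = 16.3/0.2112 = 77.18 mm/s → 77 mm/s.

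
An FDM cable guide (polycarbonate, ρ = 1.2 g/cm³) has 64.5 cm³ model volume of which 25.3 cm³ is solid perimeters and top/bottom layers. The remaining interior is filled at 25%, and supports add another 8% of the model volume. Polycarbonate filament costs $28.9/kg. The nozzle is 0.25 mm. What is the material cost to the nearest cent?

$1.40

Infill region = 64.5 − 25.3 = 39.2 cm³.
Infill deposited = 0.25 × 39.2, so 9.8 cm³.
Support: 0.08 × 64.5 → 5.16 cm³.
Total extruded = 25.3 + 9.8 + 5.16 = 40.26 cm³.
Mass = 40.26 × 1.2 = 48.312 g.
At $28.9/kg: 48.312/1000 × 28.9 = $1.40.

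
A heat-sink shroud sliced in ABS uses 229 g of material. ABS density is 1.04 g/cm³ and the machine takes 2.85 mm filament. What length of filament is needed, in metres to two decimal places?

Extruded volume: 229/1.04 = 220.1923 cm³ (220192.3 mm³).
A = π r² = π × 1.425² = 6.3794 mm².
L = V/A = 220192.3/6.3794 = 34516.15 mm → 34.52 m.

34.52 m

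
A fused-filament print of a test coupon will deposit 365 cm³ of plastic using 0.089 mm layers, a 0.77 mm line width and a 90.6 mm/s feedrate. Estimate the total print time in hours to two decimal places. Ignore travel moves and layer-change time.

Extrusion cross-section = 0.089 × 0.77, so 0.06853 mm².
Path length: 365000 mm³ / 0.06853 mm² → 5326134.5 mm.
Print-move time = 5326134.5 / 90.6, so 58787.4 s.
In the requested units: 58787.4 s = 16.33 hours.

16.33 hours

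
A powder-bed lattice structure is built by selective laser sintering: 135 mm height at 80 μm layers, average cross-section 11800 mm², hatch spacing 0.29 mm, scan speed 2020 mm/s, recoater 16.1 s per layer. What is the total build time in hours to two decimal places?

16.99 hours

Layer count = ceil(135 / 0.08) = 1688.
Hatch length per layer = 11800 / 0.29, so 40689.7 mm.
Scan time per layer = 40689.7 / 2020, so 20.1434 s.
Layer cycle = 20.1434 + 16.1, so 36.2434 s.
1688 layers × 36.2434 s/layer = 61178.8592 s, i.e. 16.99 hours.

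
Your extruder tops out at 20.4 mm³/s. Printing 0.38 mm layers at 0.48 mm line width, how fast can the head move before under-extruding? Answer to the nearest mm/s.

Extrusion cross-section = 0.38 × 0.48, so 0.1824 mm².
v_max = Q/A = 20.4/0.1824 = 111.84 mm/s → 112 mm/s.

112 mm/s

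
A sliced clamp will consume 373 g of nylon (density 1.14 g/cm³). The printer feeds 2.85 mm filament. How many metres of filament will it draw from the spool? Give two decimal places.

Volume = 373 g / 1.14 g·cm⁻³ = 327.193 cm³ = 327193 mm³.
Filament cross-section = π × (2.85/2)² = 6.3794 mm².
L = V/A = 327193/6.3794 = 51288.99 mm → 51.29 m.

51.29 m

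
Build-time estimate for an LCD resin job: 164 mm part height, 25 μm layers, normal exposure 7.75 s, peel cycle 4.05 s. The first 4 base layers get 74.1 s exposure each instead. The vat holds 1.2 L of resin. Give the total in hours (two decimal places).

21.58 hours

Layers = ⌈164/0.025⌉ = 6560.
Base layers = 4 × (74.1 + 4.05) = 312.6 s.
Remaining layers: 6556 × (7.75 + 4.05) → 77360.8 s.
Sum: 312.6 + 77360.8 = 77673.4 s → 21.58 hours.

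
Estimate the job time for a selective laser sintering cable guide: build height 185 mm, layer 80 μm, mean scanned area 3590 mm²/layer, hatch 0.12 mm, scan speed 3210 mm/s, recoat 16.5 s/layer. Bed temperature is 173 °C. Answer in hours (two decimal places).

16.59 hours

Number of layers: 185 / 0.08 → 2313 (rounded up).
Per-layer scan distance = 3590 / 0.12 = 29916.7 mm.
Scan time per layer = 29916.7 / 3210 = 9.3198 s.
Time per layer = 9.3198 + 16.5, so 25.8198 s.
Build time = 2313 × 25.8198 = 59721.1974 s = 16.59 hours.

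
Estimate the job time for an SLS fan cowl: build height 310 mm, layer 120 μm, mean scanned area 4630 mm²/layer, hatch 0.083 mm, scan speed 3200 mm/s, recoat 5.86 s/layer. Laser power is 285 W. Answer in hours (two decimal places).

Layers = ⌈310/0.12⌉ = 2584.
Per-layer scan distance: 4630 / 0.083 → 55783.1 mm.
Laser time per layer = 55783.1 / 3200 = 17.4322 s.
Per-layer time: 17.4322 + 5.86 → 23.2922 s.
2584 layers × 23.2922 s/layer = 60187.0448 s, i.e. 16.72 hours.

16.72 hours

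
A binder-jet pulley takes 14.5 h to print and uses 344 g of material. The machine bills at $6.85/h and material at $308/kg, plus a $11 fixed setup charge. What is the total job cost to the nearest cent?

$216.28

Time charge: 6.85 × 14.5 → $99.325.
Material charge = 308 × 344/1000 = $105.952.
Total = 99.325 + 105.952 + 11 = 216.277 ≈ $216.28.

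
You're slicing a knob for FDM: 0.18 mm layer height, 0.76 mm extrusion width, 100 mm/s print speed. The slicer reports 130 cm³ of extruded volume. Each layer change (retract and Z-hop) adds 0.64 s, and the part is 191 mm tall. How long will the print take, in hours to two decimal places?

Bead cross-section = 0.18 × 0.76, so 0.1368 mm².
Toolpath length = 130 cm³ / 0.1368 mm² = 130000 / 0.1368 = 950292.4 mm.
Extrusion time = 950292.4 / 100 = 9502.9 s.
Number of layers: 191 / 0.18 → 1062 (rounded up).
Non-print overhead = 1062 × 0.64 = 679.68 s.
Altogether 9502.9 + 679.68 = 10182.58 s, i.e. 2.83 hours.

2.83 hours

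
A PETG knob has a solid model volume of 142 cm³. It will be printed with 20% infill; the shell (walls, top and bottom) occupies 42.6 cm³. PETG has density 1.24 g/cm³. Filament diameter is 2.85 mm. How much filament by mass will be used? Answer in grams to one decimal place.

Interior volume = 142 − 42.6 = 99.4 cm³.
Deposited infill = 0.20 × 99.4, so 19.88 cm³.
Total printed volume = 42.6 + 19.88, so 62.48 cm³.
Mass = 62.48 × 1.24 = 77.4752 g.

77.5 g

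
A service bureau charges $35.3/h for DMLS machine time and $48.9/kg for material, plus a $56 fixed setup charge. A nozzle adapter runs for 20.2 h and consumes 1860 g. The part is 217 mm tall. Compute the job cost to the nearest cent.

Machine cost: 35.3 × 20.2 → $713.06.
Material charge: 48.9 × 1860/1000 → $90.954.
Total = 713.06 + 90.954 + 56 = 860.014 ≈ $860.01.

$860.01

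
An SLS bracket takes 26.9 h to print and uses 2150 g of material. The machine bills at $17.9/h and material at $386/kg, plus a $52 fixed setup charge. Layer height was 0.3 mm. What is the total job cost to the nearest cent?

Machine-time cost: 17.9 × 26.9 → $481.51.
Material charge = 386 × 2150/1000 = $829.90.
Adding setup: 481.51 + 829.90 + 52 → $1363.41.

$1363.41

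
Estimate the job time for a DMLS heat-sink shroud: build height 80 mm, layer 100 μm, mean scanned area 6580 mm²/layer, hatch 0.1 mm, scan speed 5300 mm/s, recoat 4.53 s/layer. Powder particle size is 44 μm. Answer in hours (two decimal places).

3.77 hours

Layer count = ceil(80 / 0.1) = 800.
Hatch length per layer: 6580 / 0.1 → 65800 mm.
Scan time per layer = 65800 / 5300 = 12.4151 s.
Layer cycle = 12.4151 + 4.53 = 16.9451 s.
800 layers × 16.9451 s/layer = 13556.08 s, i.e. 3.77 hours.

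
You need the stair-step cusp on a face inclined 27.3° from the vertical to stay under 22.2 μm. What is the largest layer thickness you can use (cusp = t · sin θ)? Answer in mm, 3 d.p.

Layer height = cusp / sin(27.3°) = 0.0222 / 0.4586 = 0.048 mm.

0.048 mm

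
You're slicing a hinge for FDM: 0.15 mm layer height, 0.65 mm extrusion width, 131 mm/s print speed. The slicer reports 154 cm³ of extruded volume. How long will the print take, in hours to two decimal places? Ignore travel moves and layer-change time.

3.35 hours

Extrusion cross-section: 0.15 × 0.65 → 0.0975 mm².
Total extruded path = 154000/0.0975 = 1579487.2 mm.
Time extruding = 1579487.2 / 131 = 12057.2 s.
That's 12057.2 s → 3.35 hours.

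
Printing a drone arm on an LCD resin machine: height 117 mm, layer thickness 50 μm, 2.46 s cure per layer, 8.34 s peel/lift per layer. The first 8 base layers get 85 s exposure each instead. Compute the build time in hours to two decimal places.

Number of layers: 117 / 0.05 → 2340 (rounded up).
Bottom layers: 8 × (85 + 8.34) → 746.72 s.
Normal layers = 2332 × (2.46 + 8.34), so 25185.6 s.
Total = 746.72 + 25185.6 = 25932.32 s = 7.20 hours.

7.20 hours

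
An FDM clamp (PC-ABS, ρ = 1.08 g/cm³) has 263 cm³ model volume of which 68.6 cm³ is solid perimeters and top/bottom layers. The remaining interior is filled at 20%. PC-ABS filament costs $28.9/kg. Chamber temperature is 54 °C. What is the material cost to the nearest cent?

Volume inside the shell = 263 − 68.6 = 194.4 cm³.
Infill volume = 0.20 × 194.4 = 38.88 cm³.
Deposited volume: 68.6 + 38.88 → 107.48 cm³.
Mass = 107.48 × 1.08 = 116.0784 g.
At $28.9/kg: 116.0784/1000 × 28.9 = $3.35.

$3.35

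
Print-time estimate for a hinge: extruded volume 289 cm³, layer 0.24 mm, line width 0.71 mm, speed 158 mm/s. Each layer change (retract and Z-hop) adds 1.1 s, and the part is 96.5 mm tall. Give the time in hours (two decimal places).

Extrusion cross-section: 0.24 × 0.71 → 0.1704 mm².
Total extruded path = 289000/0.1704 = 1696009.4 mm.
Print-move time = 1696009.4 / 158, so 10734.2 s.
Layers = ⌈96.5/0.24⌉ = 403.
Non-print overhead: 403 × 1.1 → 443.3 s.
Altogether 10734.2 + 443.3 = 11177.5 s, i.e. 3.10 hours.

3.10 hours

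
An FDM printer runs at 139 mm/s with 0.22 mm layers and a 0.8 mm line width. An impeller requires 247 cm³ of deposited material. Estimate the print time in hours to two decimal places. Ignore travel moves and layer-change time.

2.80 hours

Bead cross-section = 0.22 × 0.8 = 0.176 mm².
Toolpath length = 247 cm³ / 0.176 mm² = 247000 / 0.176 = 1403409.1 mm.
Time extruding: 1403409.1 / 139 → 10096.5 s.
10096.5 s = 2.80 hours.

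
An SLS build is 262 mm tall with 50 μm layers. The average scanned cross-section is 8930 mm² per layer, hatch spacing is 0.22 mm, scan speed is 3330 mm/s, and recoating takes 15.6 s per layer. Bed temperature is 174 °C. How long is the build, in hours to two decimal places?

Layer count = ceil(262 / 0.05) = 5240.
Hatch length per layer = 8930 / 0.22 = 40590.9 mm.
Scan time per layer = 40590.9 / 3330 = 12.1895 s.
Per-layer time: 12.1895 + 15.6 → 27.7895 s.
Build time = 5240 × 27.7895 = 145616.98 s = 40.45 hours.

40.45 hours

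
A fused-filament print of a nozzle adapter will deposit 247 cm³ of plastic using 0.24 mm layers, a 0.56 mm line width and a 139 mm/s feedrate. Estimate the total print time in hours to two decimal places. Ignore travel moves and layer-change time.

Bead cross-section = 0.24 × 0.56, so 0.1344 mm².
Path length: 247000 mm³ / 0.1344 mm² → 1837797.6 mm.
Time extruding: 1837797.6 / 139 → 13221.6 s.
13221.6 s = 3.67 hours.

3.67 hours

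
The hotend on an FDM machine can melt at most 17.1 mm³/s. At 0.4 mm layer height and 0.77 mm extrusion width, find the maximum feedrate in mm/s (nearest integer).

56 mm/s

A: 0.4 × 0.77 → 0.308 mm².
v_max = Q/A = 17.1/0.308 = 55.52 mm/s → 56 mm/s.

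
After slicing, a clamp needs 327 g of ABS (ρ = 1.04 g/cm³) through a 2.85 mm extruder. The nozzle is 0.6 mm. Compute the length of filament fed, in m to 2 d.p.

Volume = 327 g / 1.04 g·cm⁻³ = 314.4231 cm³ = 314423.1 mm³.
Cross-section of 2.85 mm filament: π·(2.85/2)² = 6.3794 mm².
L = V/A = 314423.1/6.3794 = 49287.25 mm → 49.29 m.

49.29 m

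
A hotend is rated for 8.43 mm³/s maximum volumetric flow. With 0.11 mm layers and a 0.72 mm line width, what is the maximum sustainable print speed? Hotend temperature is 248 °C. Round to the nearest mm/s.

106 mm/s

A: 0.11 × 0.72 → 0.0792 mm².
Max speed = 8.43 / 0.0792 = 106.44 ≈ 106 mm/s.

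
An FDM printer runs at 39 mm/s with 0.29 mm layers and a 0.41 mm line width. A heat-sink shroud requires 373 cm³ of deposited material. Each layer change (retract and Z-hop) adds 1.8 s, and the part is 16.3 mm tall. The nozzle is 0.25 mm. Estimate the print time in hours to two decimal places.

Bead cross-section: 0.29 × 0.41 → 0.1189 mm².
Path length: 373000 mm³ / 0.1189 mm² → 3137090 mm.
Time extruding = 3137090 / 39 = 80438.2 s.
Number of layers: 16.3 / 0.29 → 57 (rounded up).
Non-print overhead: 57 × 1.8 → 102.6 s.
Altogether 80438.2 + 102.6 = 80540.8 s, i.e. 22.37 hours.

22.37 hours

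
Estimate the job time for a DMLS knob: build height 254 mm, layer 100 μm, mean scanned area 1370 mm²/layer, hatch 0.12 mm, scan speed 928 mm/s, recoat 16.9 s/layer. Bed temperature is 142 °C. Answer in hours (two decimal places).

20.60 hours

Layers = ⌈254/0.1⌉ = 2540.
Scan path per layer: 1370 / 0.12 → 11416.7 mm.
Scan time per layer: 11416.7 / 928 → 12.3025 s.
Time per layer: 12.3025 + 16.9 → 29.2025 s.
Build time = 2540 × 29.2025 = 74174.35 s = 20.60 hours.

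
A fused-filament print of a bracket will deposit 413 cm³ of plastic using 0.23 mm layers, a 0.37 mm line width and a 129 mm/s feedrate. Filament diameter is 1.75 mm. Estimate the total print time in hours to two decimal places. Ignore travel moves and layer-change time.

Extrusion cross-section = 0.23 × 0.37 = 0.0851 mm².
Path length: 413000 mm³ / 0.0851 mm² → 4853114 mm.
Time extruding = 4853114 / 129, so 37621 s.
Converting: 37621 s = 10.45 hours.

10.45 hours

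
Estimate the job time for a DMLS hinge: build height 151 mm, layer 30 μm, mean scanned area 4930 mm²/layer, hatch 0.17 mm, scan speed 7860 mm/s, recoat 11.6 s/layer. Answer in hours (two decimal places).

Layers = ⌈151/0.03⌉ = 5034.
Hatch length per layer = 4930 / 0.17, so 29000 mm.
Laser time per layer = 29000 / 7860 = 3.6896 s.
Per-layer time = 3.6896 + 11.6, so 15.2896 s.
Total: 5034 × 15.2896 s = 76967.8464 s → 21.38 hours.

21.38 hours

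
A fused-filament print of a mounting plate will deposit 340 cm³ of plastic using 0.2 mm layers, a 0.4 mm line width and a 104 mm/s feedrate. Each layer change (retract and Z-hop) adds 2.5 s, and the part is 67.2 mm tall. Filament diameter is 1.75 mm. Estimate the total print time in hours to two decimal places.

11.58 hours

Bead cross-section = 0.2 × 0.4, so 0.08 mm².
Path length: 340000 mm³ / 0.08 mm² → 4250000 mm.
Print-move time = 4250000 / 104 = 40865.4 s.
Layers = ⌈67.2/0.2⌉ = 336.
Layer-change overhead = 336 × 2.5 = 840 s.
Altogether 40865.4 + 840 = 41705.4 s, i.e. 11.58 hours.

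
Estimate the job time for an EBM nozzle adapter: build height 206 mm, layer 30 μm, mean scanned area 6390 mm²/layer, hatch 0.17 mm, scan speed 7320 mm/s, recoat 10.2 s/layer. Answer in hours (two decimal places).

29.25 hours

Layers = ⌈206/0.03⌉ = 6867.
Scan path per layer: 6390 / 0.17 → 37588.2 mm.
Beam time per layer: 37588.2 / 7320 → 5.135 s.
Time per layer: 5.135 + 10.2 → 15.335 s.
Total: 6867 × 15.335 s = 105305.445 s → 29.25 hours.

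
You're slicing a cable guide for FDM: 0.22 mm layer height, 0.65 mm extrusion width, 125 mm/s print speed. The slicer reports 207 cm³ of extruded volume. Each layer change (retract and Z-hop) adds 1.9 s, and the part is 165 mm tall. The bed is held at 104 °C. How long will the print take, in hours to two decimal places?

Extrusion cross-section: 0.22 × 0.65 → 0.143 mm².
Toolpath length = 207 cm³ / 0.143 mm² = 207000 / 0.143 = 1447552.4 mm.
Extrusion time = 1447552.4 / 125 = 11580.4 s.
Layer count = ceil(165 / 0.22) = 750.
Z-hop total: 750 × 1.9 → 1425 s.
Altogether 11580.4 + 1425 = 13005.4 s, i.e. 3.61 hours.

3.61 hours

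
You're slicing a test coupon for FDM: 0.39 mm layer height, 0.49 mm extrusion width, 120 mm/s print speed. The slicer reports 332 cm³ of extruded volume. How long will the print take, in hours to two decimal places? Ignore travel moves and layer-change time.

Bead cross-section = 0.39 × 0.49, so 0.1911 mm².
Path length: 332000 mm³ / 0.1911 mm² → 1737310.3 mm.
Extrusion time = 1737310.3 / 120, so 14477.6 s.
In the requested units: 14477.6 s = 4.02 hours.

4.02 hours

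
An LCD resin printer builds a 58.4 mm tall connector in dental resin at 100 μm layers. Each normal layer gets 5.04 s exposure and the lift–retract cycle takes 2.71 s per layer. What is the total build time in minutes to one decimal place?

75.4 minutes

Layer count = ceil(58.4 / 0.1) = 584.
Cycle time = 5.04 + 2.71, so 7.75 s.
Total = 584 × 7.75 = 4526 s = 75.4 minutes.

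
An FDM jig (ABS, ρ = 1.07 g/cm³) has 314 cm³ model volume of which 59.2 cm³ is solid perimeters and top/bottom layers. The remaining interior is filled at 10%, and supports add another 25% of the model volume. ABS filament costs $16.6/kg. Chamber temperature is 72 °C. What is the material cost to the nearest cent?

Infill region = 314 − 59.2 = 254.8 cm³.
Infill deposited: 0.10 × 254.8 → 25.48 cm³.
Support: 0.25 × 314 → 78.5 cm³.
Total extruded = 59.2 + 25.48 + 78.5 = 163.18 cm³.
Mass = 163.18 × 1.07, so 174.6026 g.
At $16.6/kg: 174.6026/1000 × 16.6 = $2.90.

$2.90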